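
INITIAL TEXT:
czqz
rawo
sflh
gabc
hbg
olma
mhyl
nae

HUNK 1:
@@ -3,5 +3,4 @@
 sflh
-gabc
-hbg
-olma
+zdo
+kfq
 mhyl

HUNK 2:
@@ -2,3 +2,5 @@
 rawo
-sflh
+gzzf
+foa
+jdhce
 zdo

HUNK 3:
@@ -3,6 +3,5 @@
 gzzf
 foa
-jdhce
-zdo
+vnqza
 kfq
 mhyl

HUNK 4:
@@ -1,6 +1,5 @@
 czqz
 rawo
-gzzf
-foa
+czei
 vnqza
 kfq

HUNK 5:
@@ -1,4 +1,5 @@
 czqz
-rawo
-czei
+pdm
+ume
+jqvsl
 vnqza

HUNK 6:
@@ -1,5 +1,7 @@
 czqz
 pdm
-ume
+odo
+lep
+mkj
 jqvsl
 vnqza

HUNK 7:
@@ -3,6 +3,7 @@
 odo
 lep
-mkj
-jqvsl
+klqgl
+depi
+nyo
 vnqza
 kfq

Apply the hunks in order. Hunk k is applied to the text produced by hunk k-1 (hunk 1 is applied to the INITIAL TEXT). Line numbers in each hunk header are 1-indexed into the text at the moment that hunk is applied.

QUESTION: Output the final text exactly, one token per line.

Answer: czqz
pdm
odo
lep
klqgl
depi
nyo
vnqza
kfq
mhyl
nae

Derivation:
Hunk 1: at line 3 remove [gabc,hbg,olma] add [zdo,kfq] -> 7 lines: czqz rawo sflh zdo kfq mhyl nae
Hunk 2: at line 2 remove [sflh] add [gzzf,foa,jdhce] -> 9 lines: czqz rawo gzzf foa jdhce zdo kfq mhyl nae
Hunk 3: at line 3 remove [jdhce,zdo] add [vnqza] -> 8 lines: czqz rawo gzzf foa vnqza kfq mhyl nae
Hunk 4: at line 1 remove [gzzf,foa] add [czei] -> 7 lines: czqz rawo czei vnqza kfq mhyl nae
Hunk 5: at line 1 remove [rawo,czei] add [pdm,ume,jqvsl] -> 8 lines: czqz pdm ume jqvsl vnqza kfq mhyl nae
Hunk 6: at line 1 remove [ume] add [odo,lep,mkj] -> 10 lines: czqz pdm odo lep mkj jqvsl vnqza kfq mhyl nae
Hunk 7: at line 3 remove [mkj,jqvsl] add [klqgl,depi,nyo] -> 11 lines: czqz pdm odo lep klqgl depi nyo vnqza kfq mhyl nae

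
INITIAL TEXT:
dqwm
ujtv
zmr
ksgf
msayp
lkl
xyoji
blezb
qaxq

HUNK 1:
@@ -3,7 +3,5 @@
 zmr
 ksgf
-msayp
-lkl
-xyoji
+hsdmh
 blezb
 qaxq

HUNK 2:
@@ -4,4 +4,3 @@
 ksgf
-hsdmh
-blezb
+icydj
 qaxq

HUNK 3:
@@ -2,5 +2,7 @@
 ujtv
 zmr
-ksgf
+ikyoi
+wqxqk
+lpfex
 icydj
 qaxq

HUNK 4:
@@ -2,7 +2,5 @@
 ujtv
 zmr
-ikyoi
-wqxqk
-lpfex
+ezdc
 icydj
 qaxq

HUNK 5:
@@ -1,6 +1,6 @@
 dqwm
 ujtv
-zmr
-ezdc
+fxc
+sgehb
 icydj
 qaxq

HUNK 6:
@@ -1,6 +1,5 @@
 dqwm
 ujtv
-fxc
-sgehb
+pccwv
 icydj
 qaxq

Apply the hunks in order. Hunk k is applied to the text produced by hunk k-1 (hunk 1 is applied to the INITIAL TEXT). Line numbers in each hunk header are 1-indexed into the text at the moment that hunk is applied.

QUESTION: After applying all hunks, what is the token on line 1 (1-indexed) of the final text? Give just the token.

Hunk 1: at line 3 remove [msayp,lkl,xyoji] add [hsdmh] -> 7 lines: dqwm ujtv zmr ksgf hsdmh blezb qaxq
Hunk 2: at line 4 remove [hsdmh,blezb] add [icydj] -> 6 lines: dqwm ujtv zmr ksgf icydj qaxq
Hunk 3: at line 2 remove [ksgf] add [ikyoi,wqxqk,lpfex] -> 8 lines: dqwm ujtv zmr ikyoi wqxqk lpfex icydj qaxq
Hunk 4: at line 2 remove [ikyoi,wqxqk,lpfex] add [ezdc] -> 6 lines: dqwm ujtv zmr ezdc icydj qaxq
Hunk 5: at line 1 remove [zmr,ezdc] add [fxc,sgehb] -> 6 lines: dqwm ujtv fxc sgehb icydj qaxq
Hunk 6: at line 1 remove [fxc,sgehb] add [pccwv] -> 5 lines: dqwm ujtv pccwv icydj qaxq
Final line 1: dqwm

Answer: dqwm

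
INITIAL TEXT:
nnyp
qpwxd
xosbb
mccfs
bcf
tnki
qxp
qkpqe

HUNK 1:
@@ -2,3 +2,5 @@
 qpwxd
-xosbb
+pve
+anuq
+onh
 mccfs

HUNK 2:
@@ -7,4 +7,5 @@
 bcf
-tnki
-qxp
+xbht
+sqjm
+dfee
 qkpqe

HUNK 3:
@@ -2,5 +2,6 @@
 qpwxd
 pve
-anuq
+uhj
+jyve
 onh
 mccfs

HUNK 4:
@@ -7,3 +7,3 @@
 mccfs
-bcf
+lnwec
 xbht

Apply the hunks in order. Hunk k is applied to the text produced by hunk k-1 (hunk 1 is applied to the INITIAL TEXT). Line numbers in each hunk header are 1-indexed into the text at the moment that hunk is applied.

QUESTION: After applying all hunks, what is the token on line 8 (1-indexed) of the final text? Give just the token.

Hunk 1: at line 2 remove [xosbb] add [pve,anuq,onh] -> 10 lines: nnyp qpwxd pve anuq onh mccfs bcf tnki qxp qkpqe
Hunk 2: at line 7 remove [tnki,qxp] add [xbht,sqjm,dfee] -> 11 lines: nnyp qpwxd pve anuq onh mccfs bcf xbht sqjm dfee qkpqe
Hunk 3: at line 2 remove [anuq] add [uhj,jyve] -> 12 lines: nnyp qpwxd pve uhj jyve onh mccfs bcf xbht sqjm dfee qkpqe
Hunk 4: at line 7 remove [bcf] add [lnwec] -> 12 lines: nnyp qpwxd pve uhj jyve onh mccfs lnwec xbht sqjm dfee qkpqe
Final line 8: lnwec

Answer: lnwec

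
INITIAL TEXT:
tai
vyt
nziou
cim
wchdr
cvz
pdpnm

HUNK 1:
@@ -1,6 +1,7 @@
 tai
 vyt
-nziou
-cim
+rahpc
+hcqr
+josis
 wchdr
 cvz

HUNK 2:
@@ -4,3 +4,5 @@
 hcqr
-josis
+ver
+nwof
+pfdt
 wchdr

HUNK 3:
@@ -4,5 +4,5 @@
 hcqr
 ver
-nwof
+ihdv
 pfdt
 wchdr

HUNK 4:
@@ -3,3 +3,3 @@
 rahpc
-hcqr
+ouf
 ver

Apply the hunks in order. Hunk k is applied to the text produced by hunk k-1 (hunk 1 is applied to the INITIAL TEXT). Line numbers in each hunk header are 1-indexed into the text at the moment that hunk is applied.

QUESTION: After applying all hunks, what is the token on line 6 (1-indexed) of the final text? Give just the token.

Hunk 1: at line 1 remove [nziou,cim] add [rahpc,hcqr,josis] -> 8 lines: tai vyt rahpc hcqr josis wchdr cvz pdpnm
Hunk 2: at line 4 remove [josis] add [ver,nwof,pfdt] -> 10 lines: tai vyt rahpc hcqr ver nwof pfdt wchdr cvz pdpnm
Hunk 3: at line 4 remove [nwof] add [ihdv] -> 10 lines: tai vyt rahpc hcqr ver ihdv pfdt wchdr cvz pdpnm
Hunk 4: at line 3 remove [hcqr] add [ouf] -> 10 lines: tai vyt rahpc ouf ver ihdv pfdt wchdr cvz pdpnm
Final line 6: ihdv

Answer: ihdv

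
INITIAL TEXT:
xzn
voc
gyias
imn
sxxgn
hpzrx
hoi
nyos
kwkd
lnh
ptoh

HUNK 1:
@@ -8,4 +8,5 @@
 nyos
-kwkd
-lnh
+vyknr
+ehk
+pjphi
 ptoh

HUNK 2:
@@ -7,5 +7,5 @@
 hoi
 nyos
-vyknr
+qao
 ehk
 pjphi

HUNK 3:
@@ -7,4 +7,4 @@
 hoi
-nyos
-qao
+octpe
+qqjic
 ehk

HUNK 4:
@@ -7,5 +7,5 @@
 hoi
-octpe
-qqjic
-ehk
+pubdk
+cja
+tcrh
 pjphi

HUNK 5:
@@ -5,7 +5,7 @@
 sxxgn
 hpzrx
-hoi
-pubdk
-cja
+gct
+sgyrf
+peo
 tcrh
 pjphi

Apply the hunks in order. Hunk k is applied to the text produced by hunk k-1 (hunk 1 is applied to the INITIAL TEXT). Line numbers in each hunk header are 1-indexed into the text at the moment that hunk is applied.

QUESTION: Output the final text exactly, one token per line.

Answer: xzn
voc
gyias
imn
sxxgn
hpzrx
gct
sgyrf
peo
tcrh
pjphi
ptoh

Derivation:
Hunk 1: at line 8 remove [kwkd,lnh] add [vyknr,ehk,pjphi] -> 12 lines: xzn voc gyias imn sxxgn hpzrx hoi nyos vyknr ehk pjphi ptoh
Hunk 2: at line 7 remove [vyknr] add [qao] -> 12 lines: xzn voc gyias imn sxxgn hpzrx hoi nyos qao ehk pjphi ptoh
Hunk 3: at line 7 remove [nyos,qao] add [octpe,qqjic] -> 12 lines: xzn voc gyias imn sxxgn hpzrx hoi octpe qqjic ehk pjphi ptoh
Hunk 4: at line 7 remove [octpe,qqjic,ehk] add [pubdk,cja,tcrh] -> 12 lines: xzn voc gyias imn sxxgn hpzrx hoi pubdk cja tcrh pjphi ptoh
Hunk 5: at line 5 remove [hoi,pubdk,cja] add [gct,sgyrf,peo] -> 12 lines: xzn voc gyias imn sxxgn hpzrx gct sgyrf peo tcrh pjphi ptoh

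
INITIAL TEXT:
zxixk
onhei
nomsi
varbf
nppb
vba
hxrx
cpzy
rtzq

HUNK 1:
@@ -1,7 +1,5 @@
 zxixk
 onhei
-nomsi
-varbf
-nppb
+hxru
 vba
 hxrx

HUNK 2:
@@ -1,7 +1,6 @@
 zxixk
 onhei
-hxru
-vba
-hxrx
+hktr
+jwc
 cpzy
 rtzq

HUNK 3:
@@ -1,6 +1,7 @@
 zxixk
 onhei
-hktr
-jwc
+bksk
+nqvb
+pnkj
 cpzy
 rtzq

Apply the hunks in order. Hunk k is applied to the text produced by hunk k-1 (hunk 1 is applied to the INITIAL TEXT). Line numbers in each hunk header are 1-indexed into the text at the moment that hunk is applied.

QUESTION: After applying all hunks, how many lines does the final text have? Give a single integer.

Answer: 7

Derivation:
Hunk 1: at line 1 remove [nomsi,varbf,nppb] add [hxru] -> 7 lines: zxixk onhei hxru vba hxrx cpzy rtzq
Hunk 2: at line 1 remove [hxru,vba,hxrx] add [hktr,jwc] -> 6 lines: zxixk onhei hktr jwc cpzy rtzq
Hunk 3: at line 1 remove [hktr,jwc] add [bksk,nqvb,pnkj] -> 7 lines: zxixk onhei bksk nqvb pnkj cpzy rtzq
Final line count: 7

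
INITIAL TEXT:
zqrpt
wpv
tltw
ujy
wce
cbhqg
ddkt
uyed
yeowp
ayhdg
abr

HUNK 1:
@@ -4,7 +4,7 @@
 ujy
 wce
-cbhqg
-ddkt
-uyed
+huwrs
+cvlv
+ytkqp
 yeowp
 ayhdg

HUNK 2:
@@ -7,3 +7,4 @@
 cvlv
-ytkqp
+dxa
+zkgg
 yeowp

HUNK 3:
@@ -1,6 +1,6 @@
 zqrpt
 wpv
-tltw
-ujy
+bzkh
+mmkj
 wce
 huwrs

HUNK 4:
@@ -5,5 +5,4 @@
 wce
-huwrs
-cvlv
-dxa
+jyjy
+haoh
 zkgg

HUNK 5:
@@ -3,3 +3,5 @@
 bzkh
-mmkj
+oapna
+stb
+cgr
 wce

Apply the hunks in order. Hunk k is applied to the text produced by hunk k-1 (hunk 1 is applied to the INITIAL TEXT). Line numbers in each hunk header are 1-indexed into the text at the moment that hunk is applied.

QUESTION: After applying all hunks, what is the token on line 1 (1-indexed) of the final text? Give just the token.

Answer: zqrpt

Derivation:
Hunk 1: at line 4 remove [cbhqg,ddkt,uyed] add [huwrs,cvlv,ytkqp] -> 11 lines: zqrpt wpv tltw ujy wce huwrs cvlv ytkqp yeowp ayhdg abr
Hunk 2: at line 7 remove [ytkqp] add [dxa,zkgg] -> 12 lines: zqrpt wpv tltw ujy wce huwrs cvlv dxa zkgg yeowp ayhdg abr
Hunk 3: at line 1 remove [tltw,ujy] add [bzkh,mmkj] -> 12 lines: zqrpt wpv bzkh mmkj wce huwrs cvlv dxa zkgg yeowp ayhdg abr
Hunk 4: at line 5 remove [huwrs,cvlv,dxa] add [jyjy,haoh] -> 11 lines: zqrpt wpv bzkh mmkj wce jyjy haoh zkgg yeowp ayhdg abr
Hunk 5: at line 3 remove [mmkj] add [oapna,stb,cgr] -> 13 lines: zqrpt wpv bzkh oapna stb cgr wce jyjy haoh zkgg yeowp ayhdg abr
Final line 1: zqrpt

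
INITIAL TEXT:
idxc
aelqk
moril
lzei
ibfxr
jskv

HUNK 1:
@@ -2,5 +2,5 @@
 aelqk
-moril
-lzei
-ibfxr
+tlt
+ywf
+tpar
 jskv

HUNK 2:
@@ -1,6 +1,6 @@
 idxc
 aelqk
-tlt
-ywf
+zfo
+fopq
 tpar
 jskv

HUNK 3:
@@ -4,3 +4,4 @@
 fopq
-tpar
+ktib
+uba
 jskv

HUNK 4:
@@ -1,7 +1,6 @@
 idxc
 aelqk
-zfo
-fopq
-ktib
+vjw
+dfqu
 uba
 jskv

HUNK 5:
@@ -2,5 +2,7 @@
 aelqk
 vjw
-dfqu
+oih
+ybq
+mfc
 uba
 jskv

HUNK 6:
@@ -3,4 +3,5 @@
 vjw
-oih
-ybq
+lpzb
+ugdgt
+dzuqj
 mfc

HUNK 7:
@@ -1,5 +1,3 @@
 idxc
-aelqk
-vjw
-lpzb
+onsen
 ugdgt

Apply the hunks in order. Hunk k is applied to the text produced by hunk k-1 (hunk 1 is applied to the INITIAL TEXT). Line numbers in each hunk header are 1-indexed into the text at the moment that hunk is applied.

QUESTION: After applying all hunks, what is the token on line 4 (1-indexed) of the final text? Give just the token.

Hunk 1: at line 2 remove [moril,lzei,ibfxr] add [tlt,ywf,tpar] -> 6 lines: idxc aelqk tlt ywf tpar jskv
Hunk 2: at line 1 remove [tlt,ywf] add [zfo,fopq] -> 6 lines: idxc aelqk zfo fopq tpar jskv
Hunk 3: at line 4 remove [tpar] add [ktib,uba] -> 7 lines: idxc aelqk zfo fopq ktib uba jskv
Hunk 4: at line 1 remove [zfo,fopq,ktib] add [vjw,dfqu] -> 6 lines: idxc aelqk vjw dfqu uba jskv
Hunk 5: at line 2 remove [dfqu] add [oih,ybq,mfc] -> 8 lines: idxc aelqk vjw oih ybq mfc uba jskv
Hunk 6: at line 3 remove [oih,ybq] add [lpzb,ugdgt,dzuqj] -> 9 lines: idxc aelqk vjw lpzb ugdgt dzuqj mfc uba jskv
Hunk 7: at line 1 remove [aelqk,vjw,lpzb] add [onsen] -> 7 lines: idxc onsen ugdgt dzuqj mfc uba jskv
Final line 4: dzuqj

Answer: dzuqj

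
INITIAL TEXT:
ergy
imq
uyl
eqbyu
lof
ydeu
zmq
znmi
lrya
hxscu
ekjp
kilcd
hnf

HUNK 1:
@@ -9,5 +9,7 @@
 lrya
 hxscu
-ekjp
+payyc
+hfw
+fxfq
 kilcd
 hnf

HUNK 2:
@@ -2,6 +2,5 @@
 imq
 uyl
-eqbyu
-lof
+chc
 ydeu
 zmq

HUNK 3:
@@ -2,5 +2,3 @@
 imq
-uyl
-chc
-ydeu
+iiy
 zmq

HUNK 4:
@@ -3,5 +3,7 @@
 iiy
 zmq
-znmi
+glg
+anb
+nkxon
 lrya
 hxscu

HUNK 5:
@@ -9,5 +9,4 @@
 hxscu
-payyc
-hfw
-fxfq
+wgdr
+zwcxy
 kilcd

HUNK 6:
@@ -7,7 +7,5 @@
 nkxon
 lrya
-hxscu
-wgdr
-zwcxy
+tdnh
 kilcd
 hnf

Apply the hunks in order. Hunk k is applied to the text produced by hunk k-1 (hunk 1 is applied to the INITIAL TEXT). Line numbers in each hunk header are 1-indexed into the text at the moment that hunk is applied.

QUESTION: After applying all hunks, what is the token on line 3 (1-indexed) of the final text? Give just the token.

Hunk 1: at line 9 remove [ekjp] add [payyc,hfw,fxfq] -> 15 lines: ergy imq uyl eqbyu lof ydeu zmq znmi lrya hxscu payyc hfw fxfq kilcd hnf
Hunk 2: at line 2 remove [eqbyu,lof] add [chc] -> 14 lines: ergy imq uyl chc ydeu zmq znmi lrya hxscu payyc hfw fxfq kilcd hnf
Hunk 3: at line 2 remove [uyl,chc,ydeu] add [iiy] -> 12 lines: ergy imq iiy zmq znmi lrya hxscu payyc hfw fxfq kilcd hnf
Hunk 4: at line 3 remove [znmi] add [glg,anb,nkxon] -> 14 lines: ergy imq iiy zmq glg anb nkxon lrya hxscu payyc hfw fxfq kilcd hnf
Hunk 5: at line 9 remove [payyc,hfw,fxfq] add [wgdr,zwcxy] -> 13 lines: ergy imq iiy zmq glg anb nkxon lrya hxscu wgdr zwcxy kilcd hnf
Hunk 6: at line 7 remove [hxscu,wgdr,zwcxy] add [tdnh] -> 11 lines: ergy imq iiy zmq glg anb nkxon lrya tdnh kilcd hnf
Final line 3: iiy

Answer: iiy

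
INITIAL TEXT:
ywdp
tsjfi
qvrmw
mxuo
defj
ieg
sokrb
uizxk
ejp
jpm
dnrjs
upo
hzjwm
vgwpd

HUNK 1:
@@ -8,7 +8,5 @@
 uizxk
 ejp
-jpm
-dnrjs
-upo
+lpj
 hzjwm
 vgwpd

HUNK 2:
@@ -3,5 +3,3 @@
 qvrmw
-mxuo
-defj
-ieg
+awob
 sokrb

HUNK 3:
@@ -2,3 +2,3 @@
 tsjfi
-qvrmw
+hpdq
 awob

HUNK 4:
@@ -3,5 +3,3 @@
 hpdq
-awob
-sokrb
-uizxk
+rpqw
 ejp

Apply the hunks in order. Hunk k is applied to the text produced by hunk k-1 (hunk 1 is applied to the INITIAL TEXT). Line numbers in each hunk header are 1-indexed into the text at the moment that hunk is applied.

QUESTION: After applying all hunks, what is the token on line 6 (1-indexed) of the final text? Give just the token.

Answer: lpj

Derivation:
Hunk 1: at line 8 remove [jpm,dnrjs,upo] add [lpj] -> 12 lines: ywdp tsjfi qvrmw mxuo defj ieg sokrb uizxk ejp lpj hzjwm vgwpd
Hunk 2: at line 3 remove [mxuo,defj,ieg] add [awob] -> 10 lines: ywdp tsjfi qvrmw awob sokrb uizxk ejp lpj hzjwm vgwpd
Hunk 3: at line 2 remove [qvrmw] add [hpdq] -> 10 lines: ywdp tsjfi hpdq awob sokrb uizxk ejp lpj hzjwm vgwpd
Hunk 4: at line 3 remove [awob,sokrb,uizxk] add [rpqw] -> 8 lines: ywdp tsjfi hpdq rpqw ejp lpj hzjwm vgwpd
Final line 6: lpj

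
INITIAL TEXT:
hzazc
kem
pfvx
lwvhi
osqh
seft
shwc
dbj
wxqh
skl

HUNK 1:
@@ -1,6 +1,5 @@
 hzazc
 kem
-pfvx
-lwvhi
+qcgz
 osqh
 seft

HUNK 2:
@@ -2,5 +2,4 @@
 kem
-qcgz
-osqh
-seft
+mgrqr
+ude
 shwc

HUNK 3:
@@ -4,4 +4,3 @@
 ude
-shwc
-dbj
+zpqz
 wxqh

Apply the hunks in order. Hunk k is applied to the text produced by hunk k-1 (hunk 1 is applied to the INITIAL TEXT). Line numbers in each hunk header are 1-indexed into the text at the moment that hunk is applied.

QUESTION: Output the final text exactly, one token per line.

Hunk 1: at line 1 remove [pfvx,lwvhi] add [qcgz] -> 9 lines: hzazc kem qcgz osqh seft shwc dbj wxqh skl
Hunk 2: at line 2 remove [qcgz,osqh,seft] add [mgrqr,ude] -> 8 lines: hzazc kem mgrqr ude shwc dbj wxqh skl
Hunk 3: at line 4 remove [shwc,dbj] add [zpqz] -> 7 lines: hzazc kem mgrqr ude zpqz wxqh skl

Answer: hzazc
kem
mgrqr
ude
zpqz
wxqh
skl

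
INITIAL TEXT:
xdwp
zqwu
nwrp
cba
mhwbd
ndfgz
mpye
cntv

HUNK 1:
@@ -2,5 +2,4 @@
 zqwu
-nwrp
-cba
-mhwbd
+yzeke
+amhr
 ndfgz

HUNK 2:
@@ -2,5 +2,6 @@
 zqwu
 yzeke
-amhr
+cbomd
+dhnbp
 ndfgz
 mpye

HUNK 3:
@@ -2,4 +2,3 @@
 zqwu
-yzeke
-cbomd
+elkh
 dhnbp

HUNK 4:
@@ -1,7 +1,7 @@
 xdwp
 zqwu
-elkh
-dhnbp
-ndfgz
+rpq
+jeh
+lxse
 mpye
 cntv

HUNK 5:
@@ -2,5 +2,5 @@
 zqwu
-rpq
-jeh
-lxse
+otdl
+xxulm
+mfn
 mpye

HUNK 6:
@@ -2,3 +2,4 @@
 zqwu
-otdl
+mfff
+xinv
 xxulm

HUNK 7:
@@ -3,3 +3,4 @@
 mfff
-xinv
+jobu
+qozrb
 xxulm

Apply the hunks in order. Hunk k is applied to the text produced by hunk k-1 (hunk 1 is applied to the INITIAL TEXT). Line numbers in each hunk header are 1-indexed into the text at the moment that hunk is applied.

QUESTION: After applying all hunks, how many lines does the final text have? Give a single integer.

Answer: 9

Derivation:
Hunk 1: at line 2 remove [nwrp,cba,mhwbd] add [yzeke,amhr] -> 7 lines: xdwp zqwu yzeke amhr ndfgz mpye cntv
Hunk 2: at line 2 remove [amhr] add [cbomd,dhnbp] -> 8 lines: xdwp zqwu yzeke cbomd dhnbp ndfgz mpye cntv
Hunk 3: at line 2 remove [yzeke,cbomd] add [elkh] -> 7 lines: xdwp zqwu elkh dhnbp ndfgz mpye cntv
Hunk 4: at line 1 remove [elkh,dhnbp,ndfgz] add [rpq,jeh,lxse] -> 7 lines: xdwp zqwu rpq jeh lxse mpye cntv
Hunk 5: at line 2 remove [rpq,jeh,lxse] add [otdl,xxulm,mfn] -> 7 lines: xdwp zqwu otdl xxulm mfn mpye cntv
Hunk 6: at line 2 remove [otdl] add [mfff,xinv] -> 8 lines: xdwp zqwu mfff xinv xxulm mfn mpye cntv
Hunk 7: at line 3 remove [xinv] add [jobu,qozrb] -> 9 lines: xdwp zqwu mfff jobu qozrb xxulm mfn mpye cntv
Final line count: 9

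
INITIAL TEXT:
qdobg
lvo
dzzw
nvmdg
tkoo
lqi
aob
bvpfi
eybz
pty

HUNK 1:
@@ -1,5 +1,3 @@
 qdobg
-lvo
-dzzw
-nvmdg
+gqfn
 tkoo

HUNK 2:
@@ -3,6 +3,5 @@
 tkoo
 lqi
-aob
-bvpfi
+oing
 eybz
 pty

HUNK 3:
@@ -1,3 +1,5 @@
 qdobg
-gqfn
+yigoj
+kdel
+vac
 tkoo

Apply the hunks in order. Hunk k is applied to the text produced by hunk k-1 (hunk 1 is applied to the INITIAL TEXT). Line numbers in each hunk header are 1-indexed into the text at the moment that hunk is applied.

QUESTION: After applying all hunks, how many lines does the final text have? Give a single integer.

Hunk 1: at line 1 remove [lvo,dzzw,nvmdg] add [gqfn] -> 8 lines: qdobg gqfn tkoo lqi aob bvpfi eybz pty
Hunk 2: at line 3 remove [aob,bvpfi] add [oing] -> 7 lines: qdobg gqfn tkoo lqi oing eybz pty
Hunk 3: at line 1 remove [gqfn] add [yigoj,kdel,vac] -> 9 lines: qdobg yigoj kdel vac tkoo lqi oing eybz pty
Final line count: 9

Answer: 9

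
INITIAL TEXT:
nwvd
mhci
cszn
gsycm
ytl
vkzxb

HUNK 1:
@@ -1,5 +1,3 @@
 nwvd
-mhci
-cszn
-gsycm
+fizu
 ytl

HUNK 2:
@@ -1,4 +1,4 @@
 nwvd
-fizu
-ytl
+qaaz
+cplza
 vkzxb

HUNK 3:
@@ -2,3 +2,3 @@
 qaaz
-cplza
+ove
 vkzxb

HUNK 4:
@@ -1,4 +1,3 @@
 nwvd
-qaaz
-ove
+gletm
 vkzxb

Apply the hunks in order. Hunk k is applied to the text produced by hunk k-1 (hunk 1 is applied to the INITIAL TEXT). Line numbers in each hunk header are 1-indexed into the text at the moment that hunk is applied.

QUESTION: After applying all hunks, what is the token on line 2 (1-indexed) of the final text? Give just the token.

Hunk 1: at line 1 remove [mhci,cszn,gsycm] add [fizu] -> 4 lines: nwvd fizu ytl vkzxb
Hunk 2: at line 1 remove [fizu,ytl] add [qaaz,cplza] -> 4 lines: nwvd qaaz cplza vkzxb
Hunk 3: at line 2 remove [cplza] add [ove] -> 4 lines: nwvd qaaz ove vkzxb
Hunk 4: at line 1 remove [qaaz,ove] add [gletm] -> 3 lines: nwvd gletm vkzxb
Final line 2: gletm

Answer: gletm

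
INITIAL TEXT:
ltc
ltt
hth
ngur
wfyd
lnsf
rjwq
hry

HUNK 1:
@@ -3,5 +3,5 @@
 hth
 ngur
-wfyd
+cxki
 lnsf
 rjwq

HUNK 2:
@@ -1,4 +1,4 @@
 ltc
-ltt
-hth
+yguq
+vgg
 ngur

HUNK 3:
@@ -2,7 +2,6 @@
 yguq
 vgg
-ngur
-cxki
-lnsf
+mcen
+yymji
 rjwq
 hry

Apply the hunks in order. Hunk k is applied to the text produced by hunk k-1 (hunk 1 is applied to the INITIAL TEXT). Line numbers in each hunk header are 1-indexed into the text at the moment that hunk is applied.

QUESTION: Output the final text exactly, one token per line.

Hunk 1: at line 3 remove [wfyd] add [cxki] -> 8 lines: ltc ltt hth ngur cxki lnsf rjwq hry
Hunk 2: at line 1 remove [ltt,hth] add [yguq,vgg] -> 8 lines: ltc yguq vgg ngur cxki lnsf rjwq hry
Hunk 3: at line 2 remove [ngur,cxki,lnsf] add [mcen,yymji] -> 7 lines: ltc yguq vgg mcen yymji rjwq hry

Answer: ltc
yguq
vgg
mcen
yymji
rjwq
hry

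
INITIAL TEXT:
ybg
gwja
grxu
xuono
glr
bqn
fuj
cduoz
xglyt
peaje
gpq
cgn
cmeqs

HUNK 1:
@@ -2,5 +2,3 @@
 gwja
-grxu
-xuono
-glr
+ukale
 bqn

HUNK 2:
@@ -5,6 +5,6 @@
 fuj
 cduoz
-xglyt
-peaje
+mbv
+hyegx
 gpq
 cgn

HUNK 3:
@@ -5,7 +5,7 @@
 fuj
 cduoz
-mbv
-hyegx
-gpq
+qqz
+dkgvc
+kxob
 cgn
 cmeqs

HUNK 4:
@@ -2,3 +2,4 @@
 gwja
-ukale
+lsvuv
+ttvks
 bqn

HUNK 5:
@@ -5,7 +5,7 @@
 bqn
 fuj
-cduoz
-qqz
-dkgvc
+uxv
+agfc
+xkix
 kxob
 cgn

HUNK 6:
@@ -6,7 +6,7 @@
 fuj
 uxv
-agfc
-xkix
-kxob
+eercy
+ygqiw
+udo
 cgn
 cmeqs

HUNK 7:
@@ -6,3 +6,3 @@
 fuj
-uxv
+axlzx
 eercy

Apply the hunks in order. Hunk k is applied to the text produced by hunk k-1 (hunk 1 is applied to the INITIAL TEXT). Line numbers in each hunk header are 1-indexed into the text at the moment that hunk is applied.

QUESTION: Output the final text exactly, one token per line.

Answer: ybg
gwja
lsvuv
ttvks
bqn
fuj
axlzx
eercy
ygqiw
udo
cgn
cmeqs

Derivation:
Hunk 1: at line 2 remove [grxu,xuono,glr] add [ukale] -> 11 lines: ybg gwja ukale bqn fuj cduoz xglyt peaje gpq cgn cmeqs
Hunk 2: at line 5 remove [xglyt,peaje] add [mbv,hyegx] -> 11 lines: ybg gwja ukale bqn fuj cduoz mbv hyegx gpq cgn cmeqs
Hunk 3: at line 5 remove [mbv,hyegx,gpq] add [qqz,dkgvc,kxob] -> 11 lines: ybg gwja ukale bqn fuj cduoz qqz dkgvc kxob cgn cmeqs
Hunk 4: at line 2 remove [ukale] add [lsvuv,ttvks] -> 12 lines: ybg gwja lsvuv ttvks bqn fuj cduoz qqz dkgvc kxob cgn cmeqs
Hunk 5: at line 5 remove [cduoz,qqz,dkgvc] add [uxv,agfc,xkix] -> 12 lines: ybg gwja lsvuv ttvks bqn fuj uxv agfc xkix kxob cgn cmeqs
Hunk 6: at line 6 remove [agfc,xkix,kxob] add [eercy,ygqiw,udo] -> 12 lines: ybg gwja lsvuv ttvks bqn fuj uxv eercy ygqiw udo cgn cmeqs
Hunk 7: at line 6 remove [uxv] add [axlzx] -> 12 lines: ybg gwja lsvuv ttvks bqn fuj axlzx eercy ygqiw udo cgn cmeqs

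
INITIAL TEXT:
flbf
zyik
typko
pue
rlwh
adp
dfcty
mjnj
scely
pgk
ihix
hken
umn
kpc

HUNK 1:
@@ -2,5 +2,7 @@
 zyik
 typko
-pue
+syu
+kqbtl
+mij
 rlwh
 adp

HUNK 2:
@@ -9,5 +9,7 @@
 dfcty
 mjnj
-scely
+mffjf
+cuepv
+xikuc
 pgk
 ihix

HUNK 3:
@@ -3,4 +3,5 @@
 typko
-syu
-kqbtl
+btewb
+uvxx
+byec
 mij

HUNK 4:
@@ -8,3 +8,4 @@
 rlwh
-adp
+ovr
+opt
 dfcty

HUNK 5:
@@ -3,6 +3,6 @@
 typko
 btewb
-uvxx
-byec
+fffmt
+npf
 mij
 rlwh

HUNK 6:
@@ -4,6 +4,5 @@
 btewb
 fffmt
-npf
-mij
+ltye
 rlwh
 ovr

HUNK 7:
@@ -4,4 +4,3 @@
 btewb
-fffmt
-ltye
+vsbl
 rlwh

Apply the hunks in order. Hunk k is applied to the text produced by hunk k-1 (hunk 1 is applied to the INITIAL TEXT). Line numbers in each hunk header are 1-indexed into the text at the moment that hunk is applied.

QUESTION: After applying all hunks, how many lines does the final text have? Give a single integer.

Answer: 18

Derivation:
Hunk 1: at line 2 remove [pue] add [syu,kqbtl,mij] -> 16 lines: flbf zyik typko syu kqbtl mij rlwh adp dfcty mjnj scely pgk ihix hken umn kpc
Hunk 2: at line 9 remove [scely] add [mffjf,cuepv,xikuc] -> 18 lines: flbf zyik typko syu kqbtl mij rlwh adp dfcty mjnj mffjf cuepv xikuc pgk ihix hken umn kpc
Hunk 3: at line 3 remove [syu,kqbtl] add [btewb,uvxx,byec] -> 19 lines: flbf zyik typko btewb uvxx byec mij rlwh adp dfcty mjnj mffjf cuepv xikuc pgk ihix hken umn kpc
Hunk 4: at line 8 remove [adp] add [ovr,opt] -> 20 lines: flbf zyik typko btewb uvxx byec mij rlwh ovr opt dfcty mjnj mffjf cuepv xikuc pgk ihix hken umn kpc
Hunk 5: at line 3 remove [uvxx,byec] add [fffmt,npf] -> 20 lines: flbf zyik typko btewb fffmt npf mij rlwh ovr opt dfcty mjnj mffjf cuepv xikuc pgk ihix hken umn kpc
Hunk 6: at line 4 remove [npf,mij] add [ltye] -> 19 lines: flbf zyik typko btewb fffmt ltye rlwh ovr opt dfcty mjnj mffjf cuepv xikuc pgk ihix hken umn kpc
Hunk 7: at line 4 remove [fffmt,ltye] add [vsbl] -> 18 lines: flbf zyik typko btewb vsbl rlwh ovr opt dfcty mjnj mffjf cuepv xikuc pgk ihix hken umn kpc
Final line count: 18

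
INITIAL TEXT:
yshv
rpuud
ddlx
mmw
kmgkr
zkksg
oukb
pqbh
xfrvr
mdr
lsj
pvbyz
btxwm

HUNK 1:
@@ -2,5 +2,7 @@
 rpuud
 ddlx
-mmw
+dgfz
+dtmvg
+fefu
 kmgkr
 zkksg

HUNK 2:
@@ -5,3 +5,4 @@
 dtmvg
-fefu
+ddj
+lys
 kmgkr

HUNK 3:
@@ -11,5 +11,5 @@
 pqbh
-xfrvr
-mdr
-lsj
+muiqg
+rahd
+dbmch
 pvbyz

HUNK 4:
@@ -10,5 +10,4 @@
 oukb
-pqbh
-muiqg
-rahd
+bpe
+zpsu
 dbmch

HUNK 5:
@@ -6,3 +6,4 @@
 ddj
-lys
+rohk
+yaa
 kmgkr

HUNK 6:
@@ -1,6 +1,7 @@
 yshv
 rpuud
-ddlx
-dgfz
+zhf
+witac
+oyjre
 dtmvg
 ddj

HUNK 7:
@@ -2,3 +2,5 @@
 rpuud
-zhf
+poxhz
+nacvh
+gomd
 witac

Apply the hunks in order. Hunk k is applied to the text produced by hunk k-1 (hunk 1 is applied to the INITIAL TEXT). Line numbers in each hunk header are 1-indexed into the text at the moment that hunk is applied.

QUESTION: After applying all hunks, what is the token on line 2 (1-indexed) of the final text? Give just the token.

Hunk 1: at line 2 remove [mmw] add [dgfz,dtmvg,fefu] -> 15 lines: yshv rpuud ddlx dgfz dtmvg fefu kmgkr zkksg oukb pqbh xfrvr mdr lsj pvbyz btxwm
Hunk 2: at line 5 remove [fefu] add [ddj,lys] -> 16 lines: yshv rpuud ddlx dgfz dtmvg ddj lys kmgkr zkksg oukb pqbh xfrvr mdr lsj pvbyz btxwm
Hunk 3: at line 11 remove [xfrvr,mdr,lsj] add [muiqg,rahd,dbmch] -> 16 lines: yshv rpuud ddlx dgfz dtmvg ddj lys kmgkr zkksg oukb pqbh muiqg rahd dbmch pvbyz btxwm
Hunk 4: at line 10 remove [pqbh,muiqg,rahd] add [bpe,zpsu] -> 15 lines: yshv rpuud ddlx dgfz dtmvg ddj lys kmgkr zkksg oukb bpe zpsu dbmch pvbyz btxwm
Hunk 5: at line 6 remove [lys] add [rohk,yaa] -> 16 lines: yshv rpuud ddlx dgfz dtmvg ddj rohk yaa kmgkr zkksg oukb bpe zpsu dbmch pvbyz btxwm
Hunk 6: at line 1 remove [ddlx,dgfz] add [zhf,witac,oyjre] -> 17 lines: yshv rpuud zhf witac oyjre dtmvg ddj rohk yaa kmgkr zkksg oukb bpe zpsu dbmch pvbyz btxwm
Hunk 7: at line 2 remove [zhf] add [poxhz,nacvh,gomd] -> 19 lines: yshv rpuud poxhz nacvh gomd witac oyjre dtmvg ddj rohk yaa kmgkr zkksg oukb bpe zpsu dbmch pvbyz btxwm
Final line 2: rpuud

Answer: rpuud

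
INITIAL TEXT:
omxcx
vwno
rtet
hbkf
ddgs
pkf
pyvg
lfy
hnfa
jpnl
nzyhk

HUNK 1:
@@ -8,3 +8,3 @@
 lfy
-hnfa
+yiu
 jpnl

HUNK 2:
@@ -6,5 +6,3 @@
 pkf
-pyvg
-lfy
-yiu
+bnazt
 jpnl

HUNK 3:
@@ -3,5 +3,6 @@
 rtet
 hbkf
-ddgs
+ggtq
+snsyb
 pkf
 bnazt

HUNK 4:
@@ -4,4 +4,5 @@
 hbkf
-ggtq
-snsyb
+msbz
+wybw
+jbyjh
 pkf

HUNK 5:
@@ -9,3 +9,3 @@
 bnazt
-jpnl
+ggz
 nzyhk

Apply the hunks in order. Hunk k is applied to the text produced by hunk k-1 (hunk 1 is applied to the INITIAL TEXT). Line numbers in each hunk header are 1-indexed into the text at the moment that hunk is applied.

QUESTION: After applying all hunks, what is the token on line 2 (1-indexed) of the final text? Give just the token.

Answer: vwno

Derivation:
Hunk 1: at line 8 remove [hnfa] add [yiu] -> 11 lines: omxcx vwno rtet hbkf ddgs pkf pyvg lfy yiu jpnl nzyhk
Hunk 2: at line 6 remove [pyvg,lfy,yiu] add [bnazt] -> 9 lines: omxcx vwno rtet hbkf ddgs pkf bnazt jpnl nzyhk
Hunk 3: at line 3 remove [ddgs] add [ggtq,snsyb] -> 10 lines: omxcx vwno rtet hbkf ggtq snsyb pkf bnazt jpnl nzyhk
Hunk 4: at line 4 remove [ggtq,snsyb] add [msbz,wybw,jbyjh] -> 11 lines: omxcx vwno rtet hbkf msbz wybw jbyjh pkf bnazt jpnl nzyhk
Hunk 5: at line 9 remove [jpnl] add [ggz] -> 11 lines: omxcx vwno rtet hbkf msbz wybw jbyjh pkf bnazt ggz nzyhk
Final line 2: vwno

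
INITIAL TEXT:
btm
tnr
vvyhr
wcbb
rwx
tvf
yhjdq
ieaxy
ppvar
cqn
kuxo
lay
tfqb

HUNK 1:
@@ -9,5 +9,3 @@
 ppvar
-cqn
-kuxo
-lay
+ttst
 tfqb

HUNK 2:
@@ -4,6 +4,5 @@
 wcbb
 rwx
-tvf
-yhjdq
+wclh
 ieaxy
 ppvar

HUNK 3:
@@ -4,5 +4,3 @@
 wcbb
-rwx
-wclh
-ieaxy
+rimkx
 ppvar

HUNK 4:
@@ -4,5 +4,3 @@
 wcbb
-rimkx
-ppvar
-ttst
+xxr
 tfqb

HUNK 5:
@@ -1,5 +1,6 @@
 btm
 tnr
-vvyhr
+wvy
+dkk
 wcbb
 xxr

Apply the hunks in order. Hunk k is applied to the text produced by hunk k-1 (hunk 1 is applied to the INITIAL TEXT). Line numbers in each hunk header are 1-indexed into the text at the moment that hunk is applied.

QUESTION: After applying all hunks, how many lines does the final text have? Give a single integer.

Answer: 7

Derivation:
Hunk 1: at line 9 remove [cqn,kuxo,lay] add [ttst] -> 11 lines: btm tnr vvyhr wcbb rwx tvf yhjdq ieaxy ppvar ttst tfqb
Hunk 2: at line 4 remove [tvf,yhjdq] add [wclh] -> 10 lines: btm tnr vvyhr wcbb rwx wclh ieaxy ppvar ttst tfqb
Hunk 3: at line 4 remove [rwx,wclh,ieaxy] add [rimkx] -> 8 lines: btm tnr vvyhr wcbb rimkx ppvar ttst tfqb
Hunk 4: at line 4 remove [rimkx,ppvar,ttst] add [xxr] -> 6 lines: btm tnr vvyhr wcbb xxr tfqb
Hunk 5: at line 1 remove [vvyhr] add [wvy,dkk] -> 7 lines: btm tnr wvy dkk wcbb xxr tfqb
Final line count: 7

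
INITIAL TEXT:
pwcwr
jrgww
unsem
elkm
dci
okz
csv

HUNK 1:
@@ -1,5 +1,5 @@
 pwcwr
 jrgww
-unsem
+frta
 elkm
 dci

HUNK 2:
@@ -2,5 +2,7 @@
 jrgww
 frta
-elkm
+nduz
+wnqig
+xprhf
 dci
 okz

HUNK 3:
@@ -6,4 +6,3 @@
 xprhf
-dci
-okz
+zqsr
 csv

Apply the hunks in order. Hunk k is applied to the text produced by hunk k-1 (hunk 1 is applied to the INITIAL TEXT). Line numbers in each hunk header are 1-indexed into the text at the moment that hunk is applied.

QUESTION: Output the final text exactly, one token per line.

Answer: pwcwr
jrgww
frta
nduz
wnqig
xprhf
zqsr
csv

Derivation:
Hunk 1: at line 1 remove [unsem] add [frta] -> 7 lines: pwcwr jrgww frta elkm dci okz csv
Hunk 2: at line 2 remove [elkm] add [nduz,wnqig,xprhf] -> 9 lines: pwcwr jrgww frta nduz wnqig xprhf dci okz csv
Hunk 3: at line 6 remove [dci,okz] add [zqsr] -> 8 lines: pwcwr jrgww frta nduz wnqig xprhf zqsr csv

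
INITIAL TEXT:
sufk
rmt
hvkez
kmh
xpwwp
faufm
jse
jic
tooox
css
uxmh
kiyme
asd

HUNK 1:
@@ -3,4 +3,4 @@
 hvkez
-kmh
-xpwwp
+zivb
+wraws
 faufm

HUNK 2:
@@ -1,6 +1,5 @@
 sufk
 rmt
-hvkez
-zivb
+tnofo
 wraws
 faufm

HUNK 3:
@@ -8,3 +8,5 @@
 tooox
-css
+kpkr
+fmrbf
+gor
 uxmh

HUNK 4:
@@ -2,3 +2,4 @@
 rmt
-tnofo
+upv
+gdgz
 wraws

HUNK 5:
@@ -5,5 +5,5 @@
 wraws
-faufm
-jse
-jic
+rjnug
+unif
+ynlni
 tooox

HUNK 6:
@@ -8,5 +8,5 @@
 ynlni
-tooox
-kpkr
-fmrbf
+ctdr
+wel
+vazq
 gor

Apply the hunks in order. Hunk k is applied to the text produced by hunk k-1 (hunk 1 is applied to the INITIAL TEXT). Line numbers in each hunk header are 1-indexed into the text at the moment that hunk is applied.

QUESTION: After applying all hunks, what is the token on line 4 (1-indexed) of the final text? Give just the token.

Answer: gdgz

Derivation:
Hunk 1: at line 3 remove [kmh,xpwwp] add [zivb,wraws] -> 13 lines: sufk rmt hvkez zivb wraws faufm jse jic tooox css uxmh kiyme asd
Hunk 2: at line 1 remove [hvkez,zivb] add [tnofo] -> 12 lines: sufk rmt tnofo wraws faufm jse jic tooox css uxmh kiyme asd
Hunk 3: at line 8 remove [css] add [kpkr,fmrbf,gor] -> 14 lines: sufk rmt tnofo wraws faufm jse jic tooox kpkr fmrbf gor uxmh kiyme asd
Hunk 4: at line 2 remove [tnofo] add [upv,gdgz] -> 15 lines: sufk rmt upv gdgz wraws faufm jse jic tooox kpkr fmrbf gor uxmh kiyme asd
Hunk 5: at line 5 remove [faufm,jse,jic] add [rjnug,unif,ynlni] -> 15 lines: sufk rmt upv gdgz wraws rjnug unif ynlni tooox kpkr fmrbf gor uxmh kiyme asd
Hunk 6: at line 8 remove [tooox,kpkr,fmrbf] add [ctdr,wel,vazq] -> 15 lines: sufk rmt upv gdgz wraws rjnug unif ynlni ctdr wel vazq gor uxmh kiyme asd
Final line 4: gdgz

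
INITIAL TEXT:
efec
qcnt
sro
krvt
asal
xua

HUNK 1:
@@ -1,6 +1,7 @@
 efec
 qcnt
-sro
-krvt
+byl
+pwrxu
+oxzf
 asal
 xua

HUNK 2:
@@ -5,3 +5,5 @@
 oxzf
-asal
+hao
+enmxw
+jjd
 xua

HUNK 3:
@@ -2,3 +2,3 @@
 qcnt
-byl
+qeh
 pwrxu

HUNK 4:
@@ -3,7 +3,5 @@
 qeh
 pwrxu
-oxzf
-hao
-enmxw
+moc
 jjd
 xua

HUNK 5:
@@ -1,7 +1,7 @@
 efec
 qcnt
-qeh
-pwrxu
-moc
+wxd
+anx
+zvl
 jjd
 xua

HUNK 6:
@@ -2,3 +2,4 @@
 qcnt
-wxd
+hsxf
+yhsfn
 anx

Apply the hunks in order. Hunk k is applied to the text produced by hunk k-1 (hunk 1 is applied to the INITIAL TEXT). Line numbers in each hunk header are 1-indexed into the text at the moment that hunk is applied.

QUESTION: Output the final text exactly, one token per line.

Hunk 1: at line 1 remove [sro,krvt] add [byl,pwrxu,oxzf] -> 7 lines: efec qcnt byl pwrxu oxzf asal xua
Hunk 2: at line 5 remove [asal] add [hao,enmxw,jjd] -> 9 lines: efec qcnt byl pwrxu oxzf hao enmxw jjd xua
Hunk 3: at line 2 remove [byl] add [qeh] -> 9 lines: efec qcnt qeh pwrxu oxzf hao enmxw jjd xua
Hunk 4: at line 3 remove [oxzf,hao,enmxw] add [moc] -> 7 lines: efec qcnt qeh pwrxu moc jjd xua
Hunk 5: at line 1 remove [qeh,pwrxu,moc] add [wxd,anx,zvl] -> 7 lines: efec qcnt wxd anx zvl jjd xua
Hunk 6: at line 2 remove [wxd] add [hsxf,yhsfn] -> 8 lines: efec qcnt hsxf yhsfn anx zvl jjd xua

Answer: efec
qcnt
hsxf
yhsfn
anx
zvl
jjd
xua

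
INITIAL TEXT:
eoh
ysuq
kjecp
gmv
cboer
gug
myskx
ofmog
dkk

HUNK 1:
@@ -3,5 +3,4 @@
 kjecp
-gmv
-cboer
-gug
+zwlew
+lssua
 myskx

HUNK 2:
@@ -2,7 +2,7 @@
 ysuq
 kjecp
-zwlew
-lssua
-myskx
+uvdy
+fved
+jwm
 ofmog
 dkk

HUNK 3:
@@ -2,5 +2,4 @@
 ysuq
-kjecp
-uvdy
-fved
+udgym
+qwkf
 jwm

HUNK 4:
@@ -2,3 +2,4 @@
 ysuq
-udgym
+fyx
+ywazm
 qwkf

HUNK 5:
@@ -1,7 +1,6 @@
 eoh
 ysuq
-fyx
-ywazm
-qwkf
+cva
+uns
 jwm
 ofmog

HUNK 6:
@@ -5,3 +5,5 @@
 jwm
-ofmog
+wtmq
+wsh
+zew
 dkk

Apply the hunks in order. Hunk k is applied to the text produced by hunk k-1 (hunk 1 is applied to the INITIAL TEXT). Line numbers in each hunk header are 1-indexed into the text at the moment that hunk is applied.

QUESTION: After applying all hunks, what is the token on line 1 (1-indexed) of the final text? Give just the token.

Hunk 1: at line 3 remove [gmv,cboer,gug] add [zwlew,lssua] -> 8 lines: eoh ysuq kjecp zwlew lssua myskx ofmog dkk
Hunk 2: at line 2 remove [zwlew,lssua,myskx] add [uvdy,fved,jwm] -> 8 lines: eoh ysuq kjecp uvdy fved jwm ofmog dkk
Hunk 3: at line 2 remove [kjecp,uvdy,fved] add [udgym,qwkf] -> 7 lines: eoh ysuq udgym qwkf jwm ofmog dkk
Hunk 4: at line 2 remove [udgym] add [fyx,ywazm] -> 8 lines: eoh ysuq fyx ywazm qwkf jwm ofmog dkk
Hunk 5: at line 1 remove [fyx,ywazm,qwkf] add [cva,uns] -> 7 lines: eoh ysuq cva uns jwm ofmog dkk
Hunk 6: at line 5 remove [ofmog] add [wtmq,wsh,zew] -> 9 lines: eoh ysuq cva uns jwm wtmq wsh zew dkk
Final line 1: eoh

Answer: eoh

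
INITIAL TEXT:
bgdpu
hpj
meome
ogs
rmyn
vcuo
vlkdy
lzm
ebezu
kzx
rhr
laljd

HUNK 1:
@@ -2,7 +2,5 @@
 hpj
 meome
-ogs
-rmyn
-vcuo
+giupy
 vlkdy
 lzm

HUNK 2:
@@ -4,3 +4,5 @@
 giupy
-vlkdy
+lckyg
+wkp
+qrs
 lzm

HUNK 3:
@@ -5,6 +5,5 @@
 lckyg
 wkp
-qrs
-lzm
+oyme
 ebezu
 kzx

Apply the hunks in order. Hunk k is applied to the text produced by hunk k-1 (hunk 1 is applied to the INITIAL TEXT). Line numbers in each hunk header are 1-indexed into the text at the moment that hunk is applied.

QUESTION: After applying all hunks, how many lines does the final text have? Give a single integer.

Hunk 1: at line 2 remove [ogs,rmyn,vcuo] add [giupy] -> 10 lines: bgdpu hpj meome giupy vlkdy lzm ebezu kzx rhr laljd
Hunk 2: at line 4 remove [vlkdy] add [lckyg,wkp,qrs] -> 12 lines: bgdpu hpj meome giupy lckyg wkp qrs lzm ebezu kzx rhr laljd
Hunk 3: at line 5 remove [qrs,lzm] add [oyme] -> 11 lines: bgdpu hpj meome giupy lckyg wkp oyme ebezu kzx rhr laljd
Final line count: 11

Answer: 11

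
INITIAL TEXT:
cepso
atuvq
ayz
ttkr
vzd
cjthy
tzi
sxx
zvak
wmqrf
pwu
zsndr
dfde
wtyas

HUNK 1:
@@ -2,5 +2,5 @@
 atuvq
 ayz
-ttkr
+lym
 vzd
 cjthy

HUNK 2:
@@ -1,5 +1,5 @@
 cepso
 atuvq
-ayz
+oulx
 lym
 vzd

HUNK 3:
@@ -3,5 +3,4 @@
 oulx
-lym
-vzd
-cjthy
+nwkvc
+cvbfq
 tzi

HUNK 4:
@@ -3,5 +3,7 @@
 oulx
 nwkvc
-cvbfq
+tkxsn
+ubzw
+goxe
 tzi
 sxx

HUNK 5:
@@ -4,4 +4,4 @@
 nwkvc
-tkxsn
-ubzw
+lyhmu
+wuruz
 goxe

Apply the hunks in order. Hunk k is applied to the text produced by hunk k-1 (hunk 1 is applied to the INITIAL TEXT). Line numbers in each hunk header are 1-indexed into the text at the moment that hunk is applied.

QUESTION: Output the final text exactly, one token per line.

Answer: cepso
atuvq
oulx
nwkvc
lyhmu
wuruz
goxe
tzi
sxx
zvak
wmqrf
pwu
zsndr
dfde
wtyas

Derivation:
Hunk 1: at line 2 remove [ttkr] add [lym] -> 14 lines: cepso atuvq ayz lym vzd cjthy tzi sxx zvak wmqrf pwu zsndr dfde wtyas
Hunk 2: at line 1 remove [ayz] add [oulx] -> 14 lines: cepso atuvq oulx lym vzd cjthy tzi sxx zvak wmqrf pwu zsndr dfde wtyas
Hunk 3: at line 3 remove [lym,vzd,cjthy] add [nwkvc,cvbfq] -> 13 lines: cepso atuvq oulx nwkvc cvbfq tzi sxx zvak wmqrf pwu zsndr dfde wtyas
Hunk 4: at line 3 remove [cvbfq] add [tkxsn,ubzw,goxe] -> 15 lines: cepso atuvq oulx nwkvc tkxsn ubzw goxe tzi sxx zvak wmqrf pwu zsndr dfde wtyas
Hunk 5: at line 4 remove [tkxsn,ubzw] add [lyhmu,wuruz] -> 15 lines: cepso atuvq oulx nwkvc lyhmu wuruz goxe tzi sxx zvak wmqrf pwu zsndr dfde wtyas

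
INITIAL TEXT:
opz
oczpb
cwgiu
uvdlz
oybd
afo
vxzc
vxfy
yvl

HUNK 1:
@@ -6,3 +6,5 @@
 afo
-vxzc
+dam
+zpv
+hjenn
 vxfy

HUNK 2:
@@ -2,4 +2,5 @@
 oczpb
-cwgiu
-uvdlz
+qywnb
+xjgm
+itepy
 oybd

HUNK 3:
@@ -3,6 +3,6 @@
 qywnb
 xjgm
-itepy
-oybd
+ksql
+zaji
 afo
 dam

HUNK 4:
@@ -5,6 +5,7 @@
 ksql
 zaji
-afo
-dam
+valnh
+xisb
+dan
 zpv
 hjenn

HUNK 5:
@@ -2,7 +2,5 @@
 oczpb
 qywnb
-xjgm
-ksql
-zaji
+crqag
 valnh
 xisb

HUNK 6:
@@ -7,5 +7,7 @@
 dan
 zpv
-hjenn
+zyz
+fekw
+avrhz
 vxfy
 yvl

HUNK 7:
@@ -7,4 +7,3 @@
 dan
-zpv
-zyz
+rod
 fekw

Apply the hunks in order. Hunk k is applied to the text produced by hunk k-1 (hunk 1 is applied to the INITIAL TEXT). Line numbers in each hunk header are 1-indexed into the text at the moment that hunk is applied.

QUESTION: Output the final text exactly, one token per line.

Hunk 1: at line 6 remove [vxzc] add [dam,zpv,hjenn] -> 11 lines: opz oczpb cwgiu uvdlz oybd afo dam zpv hjenn vxfy yvl
Hunk 2: at line 2 remove [cwgiu,uvdlz] add [qywnb,xjgm,itepy] -> 12 lines: opz oczpb qywnb xjgm itepy oybd afo dam zpv hjenn vxfy yvl
Hunk 3: at line 3 remove [itepy,oybd] add [ksql,zaji] -> 12 lines: opz oczpb qywnb xjgm ksql zaji afo dam zpv hjenn vxfy yvl
Hunk 4: at line 5 remove [afo,dam] add [valnh,xisb,dan] -> 13 lines: opz oczpb qywnb xjgm ksql zaji valnh xisb dan zpv hjenn vxfy yvl
Hunk 5: at line 2 remove [xjgm,ksql,zaji] add [crqag] -> 11 lines: opz oczpb qywnb crqag valnh xisb dan zpv hjenn vxfy yvl
Hunk 6: at line 7 remove [hjenn] add [zyz,fekw,avrhz] -> 13 lines: opz oczpb qywnb crqag valnh xisb dan zpv zyz fekw avrhz vxfy yvl
Hunk 7: at line 7 remove [zpv,zyz] add [rod] -> 12 lines: opz oczpb qywnb crqag valnh xisb dan rod fekw avrhz vxfy yvl

Answer: opz
oczpb
qywnb
crqag
valnh
xisb
dan
rod
fekw
avrhz
vxfy
yvl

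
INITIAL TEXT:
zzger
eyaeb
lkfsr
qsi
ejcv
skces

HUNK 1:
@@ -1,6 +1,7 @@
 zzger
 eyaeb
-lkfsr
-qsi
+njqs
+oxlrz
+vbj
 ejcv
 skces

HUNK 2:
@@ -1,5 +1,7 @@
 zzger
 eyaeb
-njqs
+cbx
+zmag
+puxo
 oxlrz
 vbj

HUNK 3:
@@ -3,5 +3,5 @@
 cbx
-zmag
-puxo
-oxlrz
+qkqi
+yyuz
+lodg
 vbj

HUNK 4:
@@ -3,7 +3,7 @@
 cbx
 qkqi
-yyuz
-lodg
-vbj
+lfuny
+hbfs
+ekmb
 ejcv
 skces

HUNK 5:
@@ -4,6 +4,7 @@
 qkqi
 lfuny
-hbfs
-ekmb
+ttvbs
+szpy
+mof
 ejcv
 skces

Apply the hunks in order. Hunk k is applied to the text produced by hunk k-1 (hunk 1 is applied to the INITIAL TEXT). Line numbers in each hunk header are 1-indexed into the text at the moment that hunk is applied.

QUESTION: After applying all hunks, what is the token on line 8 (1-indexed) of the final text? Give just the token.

Answer: mof

Derivation:
Hunk 1: at line 1 remove [lkfsr,qsi] add [njqs,oxlrz,vbj] -> 7 lines: zzger eyaeb njqs oxlrz vbj ejcv skces
Hunk 2: at line 1 remove [njqs] add [cbx,zmag,puxo] -> 9 lines: zzger eyaeb cbx zmag puxo oxlrz vbj ejcv skces
Hunk 3: at line 3 remove [zmag,puxo,oxlrz] add [qkqi,yyuz,lodg] -> 9 lines: zzger eyaeb cbx qkqi yyuz lodg vbj ejcv skces
Hunk 4: at line 3 remove [yyuz,lodg,vbj] add [lfuny,hbfs,ekmb] -> 9 lines: zzger eyaeb cbx qkqi lfuny hbfs ekmb ejcv skces
Hunk 5: at line 4 remove [hbfs,ekmb] add [ttvbs,szpy,mof] -> 10 lines: zzger eyaeb cbx qkqi lfuny ttvbs szpy mof ejcv skces
Final line 8: mof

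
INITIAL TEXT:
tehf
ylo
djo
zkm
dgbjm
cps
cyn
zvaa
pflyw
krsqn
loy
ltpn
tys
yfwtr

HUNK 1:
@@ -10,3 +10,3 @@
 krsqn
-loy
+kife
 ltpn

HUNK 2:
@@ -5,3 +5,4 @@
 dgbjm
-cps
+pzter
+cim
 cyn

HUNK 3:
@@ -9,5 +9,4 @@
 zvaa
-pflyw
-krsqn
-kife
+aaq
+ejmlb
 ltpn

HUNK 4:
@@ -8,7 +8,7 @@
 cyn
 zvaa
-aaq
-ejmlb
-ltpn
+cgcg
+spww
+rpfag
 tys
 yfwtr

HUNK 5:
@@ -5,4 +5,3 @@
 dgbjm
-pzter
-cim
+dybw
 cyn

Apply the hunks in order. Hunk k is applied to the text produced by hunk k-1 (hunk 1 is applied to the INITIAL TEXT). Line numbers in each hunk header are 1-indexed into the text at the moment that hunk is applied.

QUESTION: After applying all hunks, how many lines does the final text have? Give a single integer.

Hunk 1: at line 10 remove [loy] add [kife] -> 14 lines: tehf ylo djo zkm dgbjm cps cyn zvaa pflyw krsqn kife ltpn tys yfwtr
Hunk 2: at line 5 remove [cps] add [pzter,cim] -> 15 lines: tehf ylo djo zkm dgbjm pzter cim cyn zvaa pflyw krsqn kife ltpn tys yfwtr
Hunk 3: at line 9 remove [pflyw,krsqn,kife] add [aaq,ejmlb] -> 14 lines: tehf ylo djo zkm dgbjm pzter cim cyn zvaa aaq ejmlb ltpn tys yfwtr
Hunk 4: at line 8 remove [aaq,ejmlb,ltpn] add [cgcg,spww,rpfag] -> 14 lines: tehf ylo djo zkm dgbjm pzter cim cyn zvaa cgcg spww rpfag tys yfwtr
Hunk 5: at line 5 remove [pzter,cim] add [dybw] -> 13 lines: tehf ylo djo zkm dgbjm dybw cyn zvaa cgcg spww rpfag tys yfwtr
Final line count: 13

Answer: 13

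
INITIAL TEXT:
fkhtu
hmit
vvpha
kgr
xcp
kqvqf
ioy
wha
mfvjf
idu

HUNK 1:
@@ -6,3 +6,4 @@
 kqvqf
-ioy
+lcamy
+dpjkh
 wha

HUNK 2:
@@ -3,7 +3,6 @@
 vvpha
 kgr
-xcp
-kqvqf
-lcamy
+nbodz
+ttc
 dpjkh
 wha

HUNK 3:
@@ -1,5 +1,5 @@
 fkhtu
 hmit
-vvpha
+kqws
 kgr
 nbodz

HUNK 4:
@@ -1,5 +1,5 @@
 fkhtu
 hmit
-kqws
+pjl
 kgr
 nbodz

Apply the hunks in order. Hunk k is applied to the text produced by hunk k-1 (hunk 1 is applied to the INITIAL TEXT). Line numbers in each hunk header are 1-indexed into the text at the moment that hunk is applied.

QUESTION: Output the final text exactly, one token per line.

Answer: fkhtu
hmit
pjl
kgr
nbodz
ttc
dpjkh
wha
mfvjf
idu

Derivation:
Hunk 1: at line 6 remove [ioy] add [lcamy,dpjkh] -> 11 lines: fkhtu hmit vvpha kgr xcp kqvqf lcamy dpjkh wha mfvjf idu
Hunk 2: at line 3 remove [xcp,kqvqf,lcamy] add [nbodz,ttc] -> 10 lines: fkhtu hmit vvpha kgr nbodz ttc dpjkh wha mfvjf idu
Hunk 3: at line 1 remove [vvpha] add [kqws] -> 10 lines: fkhtu hmit kqws kgr nbodz ttc dpjkh wha mfvjf idu
Hunk 4: at line 1 remove [kqws] add [pjl] -> 10 lines: fkhtu hmit pjl kgr nbodz ttc dpjkh wha mfvjf idu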